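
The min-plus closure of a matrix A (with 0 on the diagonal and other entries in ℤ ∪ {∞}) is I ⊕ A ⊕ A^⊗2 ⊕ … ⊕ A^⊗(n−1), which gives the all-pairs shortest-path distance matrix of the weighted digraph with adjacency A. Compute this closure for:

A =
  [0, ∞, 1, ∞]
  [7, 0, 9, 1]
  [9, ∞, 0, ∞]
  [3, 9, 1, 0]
Closure =
  [0, ∞, 1, ∞]
  [4, 0, 2, 1]
  [9, ∞, 0, ∞]
  [3, 9, 1, 0]

This is the Floyd-Warshall all-pairs shortest-path computation. For each intermediate vertex k = 0, 1, …, 3, update dist[i][j] ← min(dist[i][j], dist[i][k] + dist[k][j]). The final matrix gives, for each (i, j), the minimum total weight of any directed path from i to j (possibly empty when i = j).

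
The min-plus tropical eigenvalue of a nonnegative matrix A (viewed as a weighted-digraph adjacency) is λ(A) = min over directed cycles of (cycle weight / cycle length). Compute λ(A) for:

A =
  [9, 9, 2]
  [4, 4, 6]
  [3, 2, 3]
λ(A) = 5/2

Enumerate directed cycles and compute their means (weight / length). Sample:
  cycle 0 → 0: weight = 9, length = 1, mean = 9/1 ≈ 9.000
  cycle 1 → 1: weight = 4, length = 1, mean = 4/1 ≈ 4.000
  cycle 2 → 2: weight = 3, length = 1, mean = 3/1 ≈ 3.000
  cycle 0 → 1 → 0: weight = 13, length = 2, mean = 13/2 ≈ 6.500
  cycle 0 → 2 → 0: weight = 5, length = 2, mean = 5/2 ≈ 2.500
  cycle 1 → 0 → 1: weight = 13, length = 2, mean = 13/2 ≈ 6.500
Minimum mean = 2.500, attained e.g. along the cycle 0 → 2 → 0 with weight 5 and length 2. So λ(A) = 5/2 = 5/2.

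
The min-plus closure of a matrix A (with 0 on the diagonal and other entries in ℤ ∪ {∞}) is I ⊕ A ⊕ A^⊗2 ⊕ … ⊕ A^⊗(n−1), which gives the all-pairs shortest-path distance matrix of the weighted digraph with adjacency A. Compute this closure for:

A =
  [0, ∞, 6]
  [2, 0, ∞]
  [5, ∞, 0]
Closure =
  [0, ∞, 6]
  [2, 0, 8]
  [5, ∞, 0]

This is the Floyd-Warshall all-pairs shortest-path computation. For each intermediate vertex k = 0, 1, …, 2, update dist[i][j] ← min(dist[i][j], dist[i][k] + dist[k][j]). The final matrix gives, for each (i, j), the minimum total weight of any directed path from i to j (possibly empty when i = j).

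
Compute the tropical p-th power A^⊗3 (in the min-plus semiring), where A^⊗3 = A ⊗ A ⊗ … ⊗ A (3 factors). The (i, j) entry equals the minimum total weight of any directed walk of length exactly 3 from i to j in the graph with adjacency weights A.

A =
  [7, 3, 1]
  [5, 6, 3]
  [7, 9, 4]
A^⊗3 =
  [12, 11, 9]
  [13, 13, 10]
  [15, 14, 12]

Each entry (A^⊗3)_ij equals the minimum over all length-3 walks i = v_0 → v_1 → … → v_3 = j of Σ_t A[v_t][v_{t+1}]. For example, for (i, j) = (0, 2) we minimise over 9 possible intermediate vertex sequences; the minimum is 9, attained along the walk 0 → 1 → 0 → 2.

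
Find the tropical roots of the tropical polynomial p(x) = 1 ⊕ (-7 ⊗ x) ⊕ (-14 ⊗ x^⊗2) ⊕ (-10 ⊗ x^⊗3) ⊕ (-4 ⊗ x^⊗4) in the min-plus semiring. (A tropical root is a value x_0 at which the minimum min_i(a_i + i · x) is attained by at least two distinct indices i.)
Roots: {-6, -4, 7, 8}

Each tropical root is a break point of the lower envelope of the lines y = a_i + i · x (there are 5 lines, with slopes 0, 1, ..., 4). Only the lines that attain the minimum somewhere contribute to roots; other lines are dominated. Here the surviving (envelope) indices are i = 4, i = 3, i = 2, i = 1, i = 0.
Intersections between consecutive envelope lines give the roots: for adjacent envelope indices i < j the intersection is x = (a_i − a_j) / (j − i). Reading off the sorted break points: {-6, -4, 7, 8}.
Verification: at each break x_0, at least two indices attain the minimum of min_i(a_i + i · x_0).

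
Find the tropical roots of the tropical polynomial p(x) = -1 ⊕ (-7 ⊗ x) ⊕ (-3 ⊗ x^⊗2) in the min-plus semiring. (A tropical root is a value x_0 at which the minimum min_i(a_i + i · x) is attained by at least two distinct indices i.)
Roots: {-4, 6}

Each tropical root is a break point of the lower envelope of the lines y = a_i + i · x (there are 3 lines, with slopes 0, 1, ..., 2). Only the lines that attain the minimum somewhere contribute to roots; other lines are dominated. Here the surviving (envelope) indices are i = 2, i = 1, i = 0.
Intersections between consecutive envelope lines give the roots: for adjacent envelope indices i < j the intersection is x = (a_i − a_j) / (j − i). Reading off the sorted break points: {-4, 6}.
Verification: at each break x_0, at least two indices attain the minimum of min_i(a_i + i · x_0).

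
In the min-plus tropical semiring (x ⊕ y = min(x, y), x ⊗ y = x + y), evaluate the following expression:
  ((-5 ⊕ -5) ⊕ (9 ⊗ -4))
((-5 ⊕ -5) ⊕ (9 ⊗ -4)) = -5

Expand innermost to outermost. Recall ⊕ takes the minimum of its arguments and ⊗ takes their sum. Working out the expression ((-5 ⊕ -5) ⊕ (9 ⊗ -4)) gives -5.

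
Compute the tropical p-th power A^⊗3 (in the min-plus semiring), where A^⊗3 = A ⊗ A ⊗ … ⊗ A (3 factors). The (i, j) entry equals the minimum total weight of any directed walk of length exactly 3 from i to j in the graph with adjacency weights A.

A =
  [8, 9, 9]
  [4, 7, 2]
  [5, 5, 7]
A^⊗3 =
  [16, 16, 16]
  [11, 14, 9]
  [12, 12, 14]

Each entry (A^⊗3)_ij equals the minimum over all length-3 walks i = v_0 → v_1 → … → v_3 = j of Σ_t A[v_t][v_{t+1}]. For example, for (i, j) = (0, 2) we minimise over 9 possible intermediate vertex sequences; the minimum is 16, attained along the walk 0 → 2 → 1 → 2.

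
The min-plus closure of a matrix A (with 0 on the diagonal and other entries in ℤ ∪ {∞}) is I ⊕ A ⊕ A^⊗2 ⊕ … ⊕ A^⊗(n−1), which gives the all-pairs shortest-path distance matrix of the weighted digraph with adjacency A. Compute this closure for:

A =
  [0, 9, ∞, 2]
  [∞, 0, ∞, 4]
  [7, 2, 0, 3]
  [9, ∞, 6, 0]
Closure =
  [0, 9, 8, 2]
  [13, 0, 10, 4]
  [7, 2, 0, 3]
  [9, 8, 6, 0]

This is the Floyd-Warshall all-pairs shortest-path computation. For each intermediate vertex k = 0, 1, …, 3, update dist[i][j] ← min(dist[i][j], dist[i][k] + dist[k][j]). The final matrix gives, for each (i, j), the minimum total weight of any directed path from i to j (possibly empty when i = j).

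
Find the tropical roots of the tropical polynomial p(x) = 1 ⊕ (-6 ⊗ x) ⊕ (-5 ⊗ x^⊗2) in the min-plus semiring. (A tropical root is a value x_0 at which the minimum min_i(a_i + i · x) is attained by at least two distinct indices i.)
Roots: {-1, 7}

Each tropical root is a break point of the lower envelope of the lines y = a_i + i · x (there are 3 lines, with slopes 0, 1, ..., 2). Only the lines that attain the minimum somewhere contribute to roots; other lines are dominated. Here the surviving (envelope) indices are i = 2, i = 1, i = 0.
Intersections between consecutive envelope lines give the roots: for adjacent envelope indices i < j the intersection is x = (a_i − a_j) / (j − i). Reading off the sorted break points: {-1, 7}.
Verification: at each break x_0, at least two indices attain the minimum of min_i(a_i + i · x_0).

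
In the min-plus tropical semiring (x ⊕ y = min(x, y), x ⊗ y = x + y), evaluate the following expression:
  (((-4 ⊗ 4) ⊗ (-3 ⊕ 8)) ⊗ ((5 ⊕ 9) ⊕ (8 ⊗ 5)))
(((-4 ⊗ 4) ⊗ (-3 ⊕ 8)) ⊗ ((5 ⊕ 9) ⊕ (8 ⊗ 5))) = 2

Expand innermost to outermost. Recall ⊕ takes the minimum of its arguments and ⊗ takes their sum. Working out the expression (((-4 ⊗ 4) ⊗ (-3 ⊕ 8)) ⊗ ((5 ⊕ 9) ⊕ (8 ⊗ 5))) gives 2.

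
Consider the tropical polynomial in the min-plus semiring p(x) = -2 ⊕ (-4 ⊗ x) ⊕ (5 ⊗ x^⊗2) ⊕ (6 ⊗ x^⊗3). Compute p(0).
p(0) = -4

A tropical monomial a ⊗ x^⊗i evaluates to a + i · x. Evaluating each term at x = 0:
  Term 0 contributes -2 + 0 · 0 = -2
  Term 1 contributes -4 + 1 · 0 = -4
  Term 2 contributes 5 + 2 · 0 = 5
  Term 3 contributes 6 + 3 · 0 = 6
p(0) = ⊕ of these = min[-2, -4, 5, 6] = -4.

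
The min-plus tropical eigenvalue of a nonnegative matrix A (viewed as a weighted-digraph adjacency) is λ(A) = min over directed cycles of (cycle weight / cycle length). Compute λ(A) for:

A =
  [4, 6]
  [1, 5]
λ(A) = 7/2

Enumerate directed cycles and compute their means (weight / length). Sample:
  cycle 0 → 0: weight = 4, length = 1, mean = 4/1 ≈ 4.000
  cycle 1 → 1: weight = 5, length = 1, mean = 5/1 ≈ 5.000
  cycle 0 → 1 → 0: weight = 7, length = 2, mean = 7/2 ≈ 3.500
  cycle 1 → 0 → 1: weight = 7, length = 2, mean = 7/2 ≈ 3.500
Minimum mean = 3.500, attained e.g. along the cycle 0 → 1 → 0 with weight 7 and length 2. So λ(A) = 7/2 = 7/2.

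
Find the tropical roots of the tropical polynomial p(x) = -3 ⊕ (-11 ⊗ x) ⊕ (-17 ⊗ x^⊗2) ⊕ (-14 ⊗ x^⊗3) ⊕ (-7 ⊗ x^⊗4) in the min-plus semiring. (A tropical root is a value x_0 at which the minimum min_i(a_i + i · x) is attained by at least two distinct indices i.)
Roots: {-7, -3, 6, 8}

Each tropical root is a break point of the lower envelope of the lines y = a_i + i · x (there are 5 lines, with slopes 0, 1, ..., 4). Only the lines that attain the minimum somewhere contribute to roots; other lines are dominated. Here the surviving (envelope) indices are i = 4, i = 3, i = 2, i = 1, i = 0.
Intersections between consecutive envelope lines give the roots: for adjacent envelope indices i < j the intersection is x = (a_i − a_j) / (j − i). Reading off the sorted break points: {-7, -3, 6, 8}.
Verification: at each break x_0, at least two indices attain the minimum of min_i(a_i + i · x_0).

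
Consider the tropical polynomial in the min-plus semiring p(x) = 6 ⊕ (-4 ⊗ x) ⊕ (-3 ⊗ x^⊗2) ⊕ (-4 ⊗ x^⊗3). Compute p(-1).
p(-1) = -7

A tropical monomial a ⊗ x^⊗i evaluates to a + i · x. Evaluating each term at x = -1:
  Term 0 contributes 6 + 0 · -1 = 6
  Term 1 contributes -4 + 1 · -1 = -5
  Term 2 contributes -3 + 2 · -1 = -5
  Term 3 contributes -4 + 3 · -1 = -7
p(-1) = ⊕ of these = min[6, -5, -5, -7] = -7.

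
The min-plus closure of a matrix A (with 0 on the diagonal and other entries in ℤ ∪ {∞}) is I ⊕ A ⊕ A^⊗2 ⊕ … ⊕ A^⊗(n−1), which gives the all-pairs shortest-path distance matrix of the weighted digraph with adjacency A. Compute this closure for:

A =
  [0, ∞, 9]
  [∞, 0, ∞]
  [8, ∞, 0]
Closure =
  [0, ∞, 9]
  [∞, 0, ∞]
  [8, ∞, 0]

This is the Floyd-Warshall all-pairs shortest-path computation. For each intermediate vertex k = 0, 1, …, 2, update dist[i][j] ← min(dist[i][j], dist[i][k] + dist[k][j]). The final matrix gives, for each (i, j), the minimum total weight of any directed path from i to j (possibly empty when i = j).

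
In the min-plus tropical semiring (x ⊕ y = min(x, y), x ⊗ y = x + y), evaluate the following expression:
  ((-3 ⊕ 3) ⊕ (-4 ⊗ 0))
((-3 ⊕ 3) ⊕ (-4 ⊗ 0)) = -4

Expand innermost to outermost. Recall ⊕ takes the minimum of its arguments and ⊗ takes their sum. Working out the expression ((-3 ⊕ 3) ⊕ (-4 ⊗ 0)) gives -4.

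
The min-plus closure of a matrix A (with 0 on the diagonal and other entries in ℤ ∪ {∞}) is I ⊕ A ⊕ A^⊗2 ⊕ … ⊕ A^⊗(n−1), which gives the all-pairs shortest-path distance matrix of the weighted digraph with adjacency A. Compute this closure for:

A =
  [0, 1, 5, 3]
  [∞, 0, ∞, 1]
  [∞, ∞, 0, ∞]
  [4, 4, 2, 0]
Closure =
  [0, 1, 4, 2]
  [5, 0, 3, 1]
  [∞, ∞, 0, ∞]
  [4, 4, 2, 0]

This is the Floyd-Warshall all-pairs shortest-path computation. For each intermediate vertex k = 0, 1, …, 3, update dist[i][j] ← min(dist[i][j], dist[i][k] + dist[k][j]). The final matrix gives, for each (i, j), the minimum total weight of any directed path from i to j (possibly empty when i = j).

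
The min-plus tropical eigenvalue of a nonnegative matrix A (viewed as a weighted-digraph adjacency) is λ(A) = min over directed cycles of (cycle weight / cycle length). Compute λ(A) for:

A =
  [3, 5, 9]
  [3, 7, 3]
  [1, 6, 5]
λ(A) = 3

Enumerate directed cycles and compute their means (weight / length). Sample:
  cycle 0 → 0: weight = 3, length = 1, mean = 3/1 ≈ 3.000
  cycle 1 → 1: weight = 7, length = 1, mean = 7/1 ≈ 7.000
  cycle 2 → 2: weight = 5, length = 1, mean = 5/1 ≈ 5.000
  cycle 0 → 1 → 0: weight = 8, length = 2, mean = 8/2 ≈ 4.000
  cycle 0 → 2 → 0: weight = 10, length = 2, mean = 10/2 ≈ 5.000
  cycle 1 → 0 → 1: weight = 8, length = 2, mean = 8/2 ≈ 4.000
Minimum mean = 3.000, attained e.g. along the cycle 0 → 0 with weight 3 and length 1. So λ(A) = 3/1 = 3.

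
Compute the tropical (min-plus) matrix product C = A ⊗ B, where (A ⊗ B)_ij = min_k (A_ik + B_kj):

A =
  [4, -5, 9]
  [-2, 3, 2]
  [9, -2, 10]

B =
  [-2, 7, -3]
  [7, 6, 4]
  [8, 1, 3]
A ⊗ B =
  [2, 1, -1]
  [-4, 3, -5]
  [5, 4, 2]

Apply the min-plus product entry-by-entry:
  C[0][0] = min over k of (A[0][0] + B[0][0] = 4 + -2 = 2, A[0][1] + B[1][0] = -5 + 7 = 2, A[0][2] + B[2][0] = 9 + 8 = 17) = 2 (attained at k = 0)
  C[0][1] = min over k of (A[0][0] + B[0][1] = 4 + 7 = 11, A[0][1] + B[1][1] = -5 + 6 = 1, A[0][2] + B[2][1] = 9 + 1 = 10) = 1 (attained at k = 1)
  C[0][2] = min over k of (A[0][0] + B[0][2] = 4 + -3 = 1, A[0][1] + B[1][2] = -5 + 4 = -1, A[0][2] + B[2][2] = 9 + 3 = 12) = -1 (attained at k = 1)
  C[1][0] = min over k of (A[1][0] + B[0][0] = -2 + -2 = -4, A[1][1] + B[1][0] = 3 + 7 = 10, A[1][2] + B[2][0] = 2 + 8 = 10) = -4 (attained at k = 0)
  C[1][1] = min over k of (A[1][0] + B[0][1] = -2 + 7 = 5, A[1][1] + B[1][1] = 3 + 6 = 9, A[1][2] + B[2][1] = 2 + 1 = 3) = 3 (attained at k = 2)
  C[1][2] = min over k of (A[1][0] + B[0][2] = -2 + -3 = -5, A[1][1] + B[1][2] = 3 + 4 = 7, A[1][2] + B[2][2] = 2 + 3 = 5) = -5 (attained at k = 0)
  C[2][0] = min over k of (A[2][0] + B[0][0] = 9 + -2 = 7, A[2][1] + B[1][0] = -2 + 7 = 5, A[2][2] + B[2][0] = 10 + 8 = 18) = 5 (attained at k = 1)
  C[2][1] = min over k of (A[2][0] + B[0][1] = 9 + 7 = 16, A[2][1] + B[1][1] = -2 + 6 = 4, A[2][2] + B[2][1] = 10 + 1 = 11) = 4 (attained at k = 1)
  C[2][2] = min over k of (A[2][0] + B[0][2] = 9 + -3 = 6, A[2][1] + B[1][2] = -2 + 4 = 2, A[2][2] + B[2][2] = 10 + 3 = 13) = 2 (attained at k = 1)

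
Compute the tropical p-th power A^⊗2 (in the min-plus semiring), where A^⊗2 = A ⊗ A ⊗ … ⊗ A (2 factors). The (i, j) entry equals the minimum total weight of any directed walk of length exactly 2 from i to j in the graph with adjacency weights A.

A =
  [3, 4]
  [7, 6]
A^⊗2 =
  [6, 7]
  [10, 11]

Each entry (A^⊗2)_ij equals the minimum over all length-2 walks i = v_0 → v_1 → … → v_2 = j of Σ_t A[v_t][v_{t+1}]. For example, for (i, j) = (0, 1) we minimise over 2 possible intermediate vertex sequences; the minimum is 7, attained along the walk 0 → 0 → 1.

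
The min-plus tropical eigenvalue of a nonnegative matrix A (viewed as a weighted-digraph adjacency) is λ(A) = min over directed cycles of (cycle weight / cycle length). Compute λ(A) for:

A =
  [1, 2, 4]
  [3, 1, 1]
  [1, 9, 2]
λ(A) = 1

Enumerate directed cycles and compute their means (weight / length). Sample:
  cycle 0 → 0: weight = 1, length = 1, mean = 1/1 ≈ 1.000
  cycle 1 → 1: weight = 1, length = 1, mean = 1/1 ≈ 1.000
  cycle 2 → 2: weight = 2, length = 1, mean = 2/1 ≈ 2.000
  cycle 0 → 1 → 0: weight = 5, length = 2, mean = 5/2 ≈ 2.500
  cycle 0 → 2 → 0: weight = 5, length = 2, mean = 5/2 ≈ 2.500
  cycle 1 → 0 → 1: weight = 5, length = 2, mean = 5/2 ≈ 2.500
Minimum mean = 1.000, attained e.g. along the cycle 0 → 0 with weight 1 and length 1. So λ(A) = 1/1 = 1.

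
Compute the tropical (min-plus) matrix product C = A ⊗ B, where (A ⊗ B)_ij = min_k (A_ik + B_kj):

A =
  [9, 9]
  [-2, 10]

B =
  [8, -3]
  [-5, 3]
A ⊗ B =
  [4, 6]
  [5, -5]

Apply the min-plus product entry-by-entry:
  C[0][0] = min over k of (A[0][0] + B[0][0] = 9 + 8 = 17, A[0][1] + B[1][0] = 9 + -5 = 4) = 4 (attained at k = 1)
  C[0][1] = min over k of (A[0][0] + B[0][1] = 9 + -3 = 6, A[0][1] + B[1][1] = 9 + 3 = 12) = 6 (attained at k = 0)
  C[1][0] = min over k of (A[1][0] + B[0][0] = -2 + 8 = 6, A[1][1] + B[1][0] = 10 + -5 = 5) = 5 (attained at k = 1)
  C[1][1] = min over k of (A[1][0] + B[0][1] = -2 + -3 = -5, A[1][1] + B[1][1] = 10 + 3 = 13) = -5 (attained at k = 0)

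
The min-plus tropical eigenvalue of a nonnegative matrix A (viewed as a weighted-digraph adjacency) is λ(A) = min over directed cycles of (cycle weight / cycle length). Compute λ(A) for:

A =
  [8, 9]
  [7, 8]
λ(A) = 8

Enumerate directed cycles and compute their means (weight / length). Sample:
  cycle 0 → 0: weight = 8, length = 1, mean = 8/1 ≈ 8.000
  cycle 1 → 1: weight = 8, length = 1, mean = 8/1 ≈ 8.000
  cycle 0 → 1 → 0: weight = 16, length = 2, mean = 16/2 ≈ 8.000
  cycle 1 → 0 → 1: weight = 16, length = 2, mean = 16/2 ≈ 8.000
Minimum mean = 8.000, attained e.g. along the cycle 0 → 0 with weight 8 and length 1. So λ(A) = 8/1 = 8.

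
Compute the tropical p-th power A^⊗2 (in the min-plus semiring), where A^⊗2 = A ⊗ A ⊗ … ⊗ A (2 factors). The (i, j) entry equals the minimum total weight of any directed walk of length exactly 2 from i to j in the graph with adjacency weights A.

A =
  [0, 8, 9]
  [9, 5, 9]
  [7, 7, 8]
A^⊗2 =
  [0, 8, 9]
  [9, 10, 14]
  [7, 12, 16]

Each entry (A^⊗2)_ij equals the minimum over all length-2 walks i = v_0 → v_1 → … → v_2 = j of Σ_t A[v_t][v_{t+1}]. For example, for (i, j) = (0, 2) we minimise over 3 possible intermediate vertex sequences; the minimum is 9, attained along the walk 0 → 0 → 2.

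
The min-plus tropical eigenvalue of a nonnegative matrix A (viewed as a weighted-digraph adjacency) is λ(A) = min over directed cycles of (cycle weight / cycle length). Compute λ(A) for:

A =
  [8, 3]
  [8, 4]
λ(A) = 4

Enumerate directed cycles and compute their means (weight / length). Sample:
  cycle 0 → 0: weight = 8, length = 1, mean = 8/1 ≈ 8.000
  cycle 1 → 1: weight = 4, length = 1, mean = 4/1 ≈ 4.000
  cycle 0 → 1 → 0: weight = 11, length = 2, mean = 11/2 ≈ 5.500
  cycle 1 → 0 → 1: weight = 11, length = 2, mean = 11/2 ≈ 5.500
Minimum mean = 4.000, attained e.g. along the cycle 1 → 1 with weight 4 and length 1. So λ(A) = 4/1 = 4.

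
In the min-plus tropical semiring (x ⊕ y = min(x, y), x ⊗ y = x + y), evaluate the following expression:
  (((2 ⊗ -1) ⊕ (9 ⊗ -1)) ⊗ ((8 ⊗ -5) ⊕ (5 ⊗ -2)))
(((2 ⊗ -1) ⊕ (9 ⊗ -1)) ⊗ ((8 ⊗ -5) ⊕ (5 ⊗ -2))) = 4

Expand innermost to outermost. Recall ⊕ takes the minimum of its arguments and ⊗ takes their sum. Working out the expression (((2 ⊗ -1) ⊕ (9 ⊗ -1)) ⊗ ((8 ⊗ -5) ⊕ (5 ⊗ -2))) gives 4.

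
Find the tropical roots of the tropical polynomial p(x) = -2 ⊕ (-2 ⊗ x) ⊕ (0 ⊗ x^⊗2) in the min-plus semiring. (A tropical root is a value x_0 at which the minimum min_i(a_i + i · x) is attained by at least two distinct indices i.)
Roots: {-2, 0}

Each tropical root is a break point of the lower envelope of the lines y = a_i + i · x (there are 3 lines, with slopes 0, 1, ..., 2). Only the lines that attain the minimum somewhere contribute to roots; other lines are dominated. Here the surviving (envelope) indices are i = 2, i = 1, i = 0.
Intersections between consecutive envelope lines give the roots: for adjacent envelope indices i < j the intersection is x = (a_i − a_j) / (j − i). Reading off the sorted break points: {-2, 0}.
Verification: at each break x_0, at least two indices attain the minimum of min_i(a_i + i · x_0).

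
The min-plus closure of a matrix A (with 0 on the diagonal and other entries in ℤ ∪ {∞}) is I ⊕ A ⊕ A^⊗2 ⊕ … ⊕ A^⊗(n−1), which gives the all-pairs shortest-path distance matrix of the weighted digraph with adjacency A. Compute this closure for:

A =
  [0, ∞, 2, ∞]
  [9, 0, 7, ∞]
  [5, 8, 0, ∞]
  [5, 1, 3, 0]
Closure =
  [0, 10, 2, ∞]
  [9, 0, 7, ∞]
  [5, 8, 0, ∞]
  [5, 1, 3, 0]

This is the Floyd-Warshall all-pairs shortest-path computation. For each intermediate vertex k = 0, 1, …, 3, update dist[i][j] ← min(dist[i][j], dist[i][k] + dist[k][j]). The final matrix gives, for each (i, j), the minimum total weight of any directed path from i to j (possibly empty when i = j).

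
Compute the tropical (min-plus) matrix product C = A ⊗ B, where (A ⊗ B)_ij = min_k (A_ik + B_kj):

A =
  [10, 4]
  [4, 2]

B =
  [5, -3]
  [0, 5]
A ⊗ B =
  [4, 7]
  [2, 1]

Apply the min-plus product entry-by-entry:
  C[0][0] = min over k of (A[0][0] + B[0][0] = 10 + 5 = 15, A[0][1] + B[1][0] = 4 + 0 = 4) = 4 (attained at k = 1)
  C[0][1] = min over k of (A[0][0] + B[0][1] = 10 + -3 = 7, A[0][1] + B[1][1] = 4 + 5 = 9) = 7 (attained at k = 0)
  C[1][0] = min over k of (A[1][0] + B[0][0] = 4 + 5 = 9, A[1][1] + B[1][0] = 2 + 0 = 2) = 2 (attained at k = 1)
  C[1][1] = min over k of (A[1][0] + B[0][1] = 4 + -3 = 1, A[1][1] + B[1][1] = 2 + 5 = 7) = 1 (attained at k = 0)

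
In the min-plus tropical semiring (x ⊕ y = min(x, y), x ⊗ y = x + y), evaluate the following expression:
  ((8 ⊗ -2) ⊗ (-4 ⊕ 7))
((8 ⊗ -2) ⊗ (-4 ⊕ 7)) = 2

Expand innermost to outermost. Recall ⊕ takes the minimum of its arguments and ⊗ takes their sum. Working out the expression ((8 ⊗ -2) ⊗ (-4 ⊕ 7)) gives 2.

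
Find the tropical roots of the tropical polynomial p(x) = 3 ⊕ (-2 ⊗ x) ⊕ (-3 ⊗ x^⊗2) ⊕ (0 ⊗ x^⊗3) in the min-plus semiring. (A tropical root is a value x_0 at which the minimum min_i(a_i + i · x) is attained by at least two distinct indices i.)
Roots: {-3, 1, 5}

Each tropical root is a break point of the lower envelope of the lines y = a_i + i · x (there are 4 lines, with slopes 0, 1, ..., 3). Only the lines that attain the minimum somewhere contribute to roots; other lines are dominated. Here the surviving (envelope) indices are i = 3, i = 2, i = 1, i = 0.
Intersections between consecutive envelope lines give the roots: for adjacent envelope indices i < j the intersection is x = (a_i − a_j) / (j − i). Reading off the sorted break points: {-3, 1, 5}.
Verification: at each break x_0, at least two indices attain the minimum of min_i(a_i + i · x_0).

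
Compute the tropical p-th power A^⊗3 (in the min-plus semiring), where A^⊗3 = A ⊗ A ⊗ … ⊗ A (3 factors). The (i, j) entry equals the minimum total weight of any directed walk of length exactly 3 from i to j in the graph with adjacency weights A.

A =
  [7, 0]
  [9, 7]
A^⊗3 =
  [16, 9]
  [18, 16]

Each entry (A^⊗3)_ij equals the minimum over all length-3 walks i = v_0 → v_1 → … → v_3 = j of Σ_t A[v_t][v_{t+1}]. For example, for (i, j) = (0, 1) we minimise over 4 possible intermediate vertex sequences; the minimum is 9, attained along the walk 0 → 1 → 0 → 1.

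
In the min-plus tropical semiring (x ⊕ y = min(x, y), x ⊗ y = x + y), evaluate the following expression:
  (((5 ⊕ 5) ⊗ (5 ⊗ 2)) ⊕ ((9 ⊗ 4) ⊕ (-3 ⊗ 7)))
(((5 ⊕ 5) ⊗ (5 ⊗ 2)) ⊕ ((9 ⊗ 4) ⊕ (-3 ⊗ 7))) = 4

Expand innermost to outermost. Recall ⊕ takes the minimum of its arguments and ⊗ takes their sum. Working out the expression (((5 ⊕ 5) ⊗ (5 ⊗ 2)) ⊕ ((9 ⊗ 4) ⊕ (-3 ⊗ 7))) gives 4.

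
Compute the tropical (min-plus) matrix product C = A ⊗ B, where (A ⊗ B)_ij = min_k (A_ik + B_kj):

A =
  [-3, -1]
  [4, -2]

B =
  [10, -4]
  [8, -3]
A ⊗ B =
  [7, -7]
  [6, -5]

Apply the min-plus product entry-by-entry:
  C[0][0] = min over k of (A[0][0] + B[0][0] = -3 + 10 = 7, A[0][1] + B[1][0] = -1 + 8 = 7) = 7 (attained at k = 0)
  C[0][1] = min over k of (A[0][0] + B[0][1] = -3 + -4 = -7, A[0][1] + B[1][1] = -1 + -3 = -4) = -7 (attained at k = 0)
  C[1][0] = min over k of (A[1][0] + B[0][0] = 4 + 10 = 14, A[1][1] + B[1][0] = -2 + 8 = 6) = 6 (attained at k = 1)
  C[1][1] = min over k of (A[1][0] + B[0][1] = 4 + -4 = 0, A[1][1] + B[1][1] = -2 + -3 = -5) = -5 (attained at k = 1)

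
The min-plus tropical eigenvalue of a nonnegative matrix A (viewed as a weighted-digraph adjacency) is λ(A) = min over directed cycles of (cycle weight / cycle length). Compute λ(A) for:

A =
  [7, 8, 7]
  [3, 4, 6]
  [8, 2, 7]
λ(A) = 4

Enumerate directed cycles and compute their means (weight / length). Sample:
  cycle 0 → 0: weight = 7, length = 1, mean = 7/1 ≈ 7.000
  cycle 1 → 1: weight = 4, length = 1, mean = 4/1 ≈ 4.000
  cycle 2 → 2: weight = 7, length = 1, mean = 7/1 ≈ 7.000
  cycle 0 → 1 → 0: weight = 11, length = 2, mean = 11/2 ≈ 5.500
  cycle 0 → 2 → 0: weight = 15, length = 2, mean = 15/2 ≈ 7.500
  cycle 1 → 0 → 1: weight = 11, length = 2, mean = 11/2 ≈ 5.500
Minimum mean = 4.000, attained e.g. along the cycle 1 → 1 with weight 4 and length 1. So λ(A) = 4/1 = 4.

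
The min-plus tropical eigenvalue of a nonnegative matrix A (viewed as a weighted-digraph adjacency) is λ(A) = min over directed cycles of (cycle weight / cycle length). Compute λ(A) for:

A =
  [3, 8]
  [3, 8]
λ(A) = 3

Enumerate directed cycles and compute their means (weight / length). Sample:
  cycle 0 → 0: weight = 3, length = 1, mean = 3/1 ≈ 3.000
  cycle 1 → 1: weight = 8, length = 1, mean = 8/1 ≈ 8.000
  cycle 0 → 1 → 0: weight = 11, length = 2, mean = 11/2 ≈ 5.500
  cycle 1 → 0 → 1: weight = 11, length = 2, mean = 11/2 ≈ 5.500
Minimum mean = 3.000, attained e.g. along the cycle 0 → 0 with weight 3 and length 1. So λ(A) = 3/1 = 3.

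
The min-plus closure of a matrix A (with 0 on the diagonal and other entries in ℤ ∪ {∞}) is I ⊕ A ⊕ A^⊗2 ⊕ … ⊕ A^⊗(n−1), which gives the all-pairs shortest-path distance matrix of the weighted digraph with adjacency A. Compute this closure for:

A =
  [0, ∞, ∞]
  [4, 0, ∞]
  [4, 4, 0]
Closure =
  [0, ∞, ∞]
  [4, 0, ∞]
  [4, 4, 0]

This is the Floyd-Warshall all-pairs shortest-path computation. For each intermediate vertex k = 0, 1, …, 2, update dist[i][j] ← min(dist[i][j], dist[i][k] + dist[k][j]). The final matrix gives, for each (i, j), the minimum total weight of any directed path from i to j (possibly empty when i = j).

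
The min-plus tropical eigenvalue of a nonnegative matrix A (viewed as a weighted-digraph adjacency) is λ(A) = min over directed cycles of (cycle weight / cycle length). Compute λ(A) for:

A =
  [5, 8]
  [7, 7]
λ(A) = 5

Enumerate directed cycles and compute their means (weight / length). Sample:
  cycle 0 → 0: weight = 5, length = 1, mean = 5/1 ≈ 5.000
  cycle 1 → 1: weight = 7, length = 1, mean = 7/1 ≈ 7.000
  cycle 0 → 1 → 0: weight = 15, length = 2, mean = 15/2 ≈ 7.500
  cycle 1 → 0 → 1: weight = 15, length = 2, mean = 15/2 ≈ 7.500
Minimum mean = 5.000, attained e.g. along the cycle 0 → 0 with weight 5 and length 1. So λ(A) = 5/1 = 5.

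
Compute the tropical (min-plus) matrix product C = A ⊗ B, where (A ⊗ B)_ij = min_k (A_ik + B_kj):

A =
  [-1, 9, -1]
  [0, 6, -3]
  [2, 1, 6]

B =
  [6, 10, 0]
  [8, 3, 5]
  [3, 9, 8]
A ⊗ B =
  [2, 8, -1]
  [0, 6, 0]
  [8, 4, 2]

Apply the min-plus product entry-by-entry:
  C[0][0] = min over k of (A[0][0] + B[0][0] = -1 + 6 = 5, A[0][1] + B[1][0] = 9 + 8 = 17, A[0][2] + B[2][0] = -1 + 3 = 2) = 2 (attained at k = 2)
  C[0][1] = min over k of (A[0][0] + B[0][1] = -1 + 10 = 9, A[0][1] + B[1][1] = 9 + 3 = 12, A[0][2] + B[2][1] = -1 + 9 = 8) = 8 (attained at k = 2)
  C[0][2] = min over k of (A[0][0] + B[0][2] = -1 + 0 = -1, A[0][1] + B[1][2] = 9 + 5 = 14, A[0][2] + B[2][2] = -1 + 8 = 7) = -1 (attained at k = 0)
  C[1][0] = min over k of (A[1][0] + B[0][0] = 0 + 6 = 6, A[1][1] + B[1][0] = 6 + 8 = 14, A[1][2] + B[2][0] = -3 + 3 = 0) = 0 (attained at k = 2)
  C[1][1] = min over k of (A[1][0] + B[0][1] = 0 + 10 = 10, A[1][1] + B[1][1] = 6 + 3 = 9, A[1][2] + B[2][1] = -3 + 9 = 6) = 6 (attained at k = 2)
  C[1][2] = min over k of (A[1][0] + B[0][2] = 0 + 0 = 0, A[1][1] + B[1][2] = 6 + 5 = 11, A[1][2] + B[2][2] = -3 + 8 = 5) = 0 (attained at k = 0)
  C[2][0] = min over k of (A[2][0] + B[0][0] = 2 + 6 = 8, A[2][1] + B[1][0] = 1 + 8 = 9, A[2][2] + B[2][0] = 6 + 3 = 9) = 8 (attained at k = 0)
  C[2][1] = min over k of (A[2][0] + B[0][1] = 2 + 10 = 12, A[2][1] + B[1][1] = 1 + 3 = 4, A[2][2] + B[2][1] = 6 + 9 = 15) = 4 (attained at k = 1)
  C[2][2] = min over k of (A[2][0] + B[0][2] = 2 + 0 = 2, A[2][1] + B[1][2] = 1 + 5 = 6, A[2][2] + B[2][2] = 6 + 8 = 14) = 2 (attained at k = 0)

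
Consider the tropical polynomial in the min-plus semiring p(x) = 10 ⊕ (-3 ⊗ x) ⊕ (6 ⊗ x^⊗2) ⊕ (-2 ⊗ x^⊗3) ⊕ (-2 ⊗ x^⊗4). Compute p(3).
p(3) = 0

A tropical monomial a ⊗ x^⊗i evaluates to a + i · x. Evaluating each term at x = 3:
  Term 0 contributes 10 + 0 · 3 = 10
  Term 1 contributes -3 + 1 · 3 = 0
  Term 2 contributes 6 + 2 · 3 = 12
  Term 3 contributes -2 + 3 · 3 = 7
  Term 4 contributes -2 + 4 · 3 = 10
p(3) = ⊕ of these = min[10, 0, 12, 7, 10] = 0.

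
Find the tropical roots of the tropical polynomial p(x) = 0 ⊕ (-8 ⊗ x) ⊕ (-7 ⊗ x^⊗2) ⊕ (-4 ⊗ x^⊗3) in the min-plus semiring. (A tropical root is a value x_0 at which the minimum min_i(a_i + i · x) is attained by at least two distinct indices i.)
Roots: {-3, -1, 8}

Each tropical root is a break point of the lower envelope of the lines y = a_i + i · x (there are 4 lines, with slopes 0, 1, ..., 3). Only the lines that attain the minimum somewhere contribute to roots; other lines are dominated. Here the surviving (envelope) indices are i = 3, i = 2, i = 1, i = 0.
Intersections between consecutive envelope lines give the roots: for adjacent envelope indices i < j the intersection is x = (a_i − a_j) / (j − i). Reading off the sorted break points: {-3, -1, 8}.
Verification: at each break x_0, at least two indices attain the minimum of min_i(a_i + i · x_0).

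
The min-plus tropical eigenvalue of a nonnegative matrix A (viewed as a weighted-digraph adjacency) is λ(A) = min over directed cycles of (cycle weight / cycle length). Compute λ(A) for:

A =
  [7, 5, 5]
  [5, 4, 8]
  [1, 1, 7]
λ(A) = 3

Enumerate directed cycles and compute their means (weight / length). Sample:
  cycle 0 → 0: weight = 7, length = 1, mean = 7/1 ≈ 7.000
  cycle 1 → 1: weight = 4, length = 1, mean = 4/1 ≈ 4.000
  cycle 2 → 2: weight = 7, length = 1, mean = 7/1 ≈ 7.000
  cycle 0 → 1 → 0: weight = 10, length = 2, mean = 10/2 ≈ 5.000
  cycle 0 → 2 → 0: weight = 6, length = 2, mean = 6/2 ≈ 3.000
  cycle 1 → 0 → 1: weight = 10, length = 2, mean = 10/2 ≈ 5.000
Minimum mean = 3.000, attained e.g. along the cycle 0 → 2 → 0 with weight 6 and length 2. So λ(A) = 6/2 = 3.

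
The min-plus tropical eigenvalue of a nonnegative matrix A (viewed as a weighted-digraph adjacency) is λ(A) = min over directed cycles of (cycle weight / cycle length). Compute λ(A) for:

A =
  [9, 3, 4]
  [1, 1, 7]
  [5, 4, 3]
λ(A) = 1

Enumerate directed cycles and compute their means (weight / length). Sample:
  cycle 0 → 0: weight = 9, length = 1, mean = 9/1 ≈ 9.000
  cycle 1 → 1: weight = 1, length = 1, mean = 1/1 ≈ 1.000
  cycle 2 → 2: weight = 3, length = 1, mean = 3/1 ≈ 3.000
  cycle 0 → 1 → 0: weight = 4, length = 2, mean = 4/2 ≈ 2.000
  cycle 0 → 2 → 0: weight = 9, length = 2, mean = 9/2 ≈ 4.500
  cycle 1 → 0 → 1: weight = 4, length = 2, mean = 4/2 ≈ 2.000
Minimum mean = 1.000, attained e.g. along the cycle 1 → 1 with weight 1 and length 1. So λ(A) = 1/1 = 1.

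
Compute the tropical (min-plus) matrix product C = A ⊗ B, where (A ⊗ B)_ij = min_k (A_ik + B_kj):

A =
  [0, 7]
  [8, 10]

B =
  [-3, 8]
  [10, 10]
A ⊗ B =
  [-3, 8]
  [5, 16]

Apply the min-plus product entry-by-entry:
  C[0][0] = min over k of (A[0][0] + B[0][0] = 0 + -3 = -3, A[0][1] + B[1][0] = 7 + 10 = 17) = -3 (attained at k = 0)
  C[0][1] = min over k of (A[0][0] + B[0][1] = 0 + 8 = 8, A[0][1] + B[1][1] = 7 + 10 = 17) = 8 (attained at k = 0)
  C[1][0] = min over k of (A[1][0] + B[0][0] = 8 + -3 = 5, A[1][1] + B[1][0] = 10 + 10 = 20) = 5 (attained at k = 0)
  C[1][1] = min over k of (A[1][0] + B[0][1] = 8 + 8 = 16, A[1][1] + B[1][1] = 10 + 10 = 20) = 16 (attained at k = 0)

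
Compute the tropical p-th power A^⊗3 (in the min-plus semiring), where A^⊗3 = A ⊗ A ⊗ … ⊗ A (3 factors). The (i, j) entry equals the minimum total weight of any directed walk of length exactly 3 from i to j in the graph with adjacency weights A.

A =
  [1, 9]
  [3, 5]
A^⊗3 =
  [3, 11]
  [5, 13]

Each entry (A^⊗3)_ij equals the minimum over all length-3 walks i = v_0 → v_1 → … → v_3 = j of Σ_t A[v_t][v_{t+1}]. For example, for (i, j) = (0, 1) we minimise over 4 possible intermediate vertex sequences; the minimum is 11, attained along the walk 0 → 0 → 0 → 1.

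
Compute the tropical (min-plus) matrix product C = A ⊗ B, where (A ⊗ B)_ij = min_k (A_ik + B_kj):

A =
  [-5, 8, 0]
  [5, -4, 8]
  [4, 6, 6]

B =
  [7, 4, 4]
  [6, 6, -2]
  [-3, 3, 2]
A ⊗ B =
  [-3, -1, -1]
  [2, 2, -6]
  [3, 8, 4]

Apply the min-plus product entry-by-entry:
  C[0][0] = min over k of (A[0][0] + B[0][0] = -5 + 7 = 2, A[0][1] + B[1][0] = 8 + 6 = 14, A[0][2] + B[2][0] = 0 + -3 = -3) = -3 (attained at k = 2)
  C[0][1] = min over k of (A[0][0] + B[0][1] = -5 + 4 = -1, A[0][1] + B[1][1] = 8 + 6 = 14, A[0][2] + B[2][1] = 0 + 3 = 3) = -1 (attained at k = 0)
  C[0][2] = min over k of (A[0][0] + B[0][2] = -5 + 4 = -1, A[0][1] + B[1][2] = 8 + -2 = 6, A[0][2] + B[2][2] = 0 + 2 = 2) = -1 (attained at k = 0)
  C[1][0] = min over k of (A[1][0] + B[0][0] = 5 + 7 = 12, A[1][1] + B[1][0] = -4 + 6 = 2, A[1][2] + B[2][0] = 8 + -3 = 5) = 2 (attained at k = 1)
  C[1][1] = min over k of (A[1][0] + B[0][1] = 5 + 4 = 9, A[1][1] + B[1][1] = -4 + 6 = 2, A[1][2] + B[2][1] = 8 + 3 = 11) = 2 (attained at k = 1)
  C[1][2] = min over k of (A[1][0] + B[0][2] = 5 + 4 = 9, A[1][1] + B[1][2] = -4 + -2 = -6, A[1][2] + B[2][2] = 8 + 2 = 10) = -6 (attained at k = 1)
  C[2][0] = min over k of (A[2][0] + B[0][0] = 4 + 7 = 11, A[2][1] + B[1][0] = 6 + 6 = 12, A[2][2] + B[2][0] = 6 + -3 = 3) = 3 (attained at k = 2)
  C[2][1] = min over k of (A[2][0] + B[0][1] = 4 + 4 = 8, A[2][1] + B[1][1] = 6 + 6 = 12, A[2][2] + B[2][1] = 6 + 3 = 9) = 8 (attained at k = 0)
  C[2][2] = min over k of (A[2][0] + B[0][2] = 4 + 4 = 8, A[2][1] + B[1][2] = 6 + -2 = 4, A[2][2] + B[2][2] = 6 + 2 = 8) = 4 (attained at k = 1)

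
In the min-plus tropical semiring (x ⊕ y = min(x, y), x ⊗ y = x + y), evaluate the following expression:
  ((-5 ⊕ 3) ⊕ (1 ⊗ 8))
((-5 ⊕ 3) ⊕ (1 ⊗ 8)) = -5

Expand innermost to outermost. Recall ⊕ takes the minimum of its arguments and ⊗ takes their sum. Working out the expression ((-5 ⊕ 3) ⊕ (1 ⊗ 8)) gives -5.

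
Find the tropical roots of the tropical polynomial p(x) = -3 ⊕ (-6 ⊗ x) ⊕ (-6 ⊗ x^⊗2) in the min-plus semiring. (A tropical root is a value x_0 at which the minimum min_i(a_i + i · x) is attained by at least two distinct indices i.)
Roots: {0, 3}

Each tropical root is a break point of the lower envelope of the lines y = a_i + i · x (there are 3 lines, with slopes 0, 1, ..., 2). Only the lines that attain the minimum somewhere contribute to roots; other lines are dominated. Here the surviving (envelope) indices are i = 2, i = 1, i = 0.
Intersections between consecutive envelope lines give the roots: for adjacent envelope indices i < j the intersection is x = (a_i − a_j) / (j − i). Reading off the sorted break points: {0, 3}.
Verification: at each break x_0, at least two indices attain the minimum of min_i(a_i + i · x_0).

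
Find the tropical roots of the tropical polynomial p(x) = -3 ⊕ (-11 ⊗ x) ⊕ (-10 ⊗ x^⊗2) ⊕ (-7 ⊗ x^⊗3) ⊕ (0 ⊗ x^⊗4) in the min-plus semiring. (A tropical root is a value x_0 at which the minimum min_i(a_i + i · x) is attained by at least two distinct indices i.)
Roots: {-7, -3, -1, 8}

Each tropical root is a break point of the lower envelope of the lines y = a_i + i · x (there are 5 lines, with slopes 0, 1, ..., 4). Only the lines that attain the minimum somewhere contribute to roots; other lines are dominated. Here the surviving (envelope) indices are i = 4, i = 3, i = 2, i = 1, i = 0.
Intersections between consecutive envelope lines give the roots: for adjacent envelope indices i < j the intersection is x = (a_i − a_j) / (j − i). Reading off the sorted break points: {-7, -3, -1, 8}.
Verification: at each break x_0, at least two indices attain the minimum of min_i(a_i + i · x_0).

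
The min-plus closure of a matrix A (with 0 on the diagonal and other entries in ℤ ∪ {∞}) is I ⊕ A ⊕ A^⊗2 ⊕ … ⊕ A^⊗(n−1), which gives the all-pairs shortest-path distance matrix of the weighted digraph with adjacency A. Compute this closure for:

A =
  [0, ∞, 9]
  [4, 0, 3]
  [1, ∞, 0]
Closure =
  [0, ∞, 9]
  [4, 0, 3]
  [1, ∞, 0]

This is the Floyd-Warshall all-pairs shortest-path computation. For each intermediate vertex k = 0, 1, …, 2, update dist[i][j] ← min(dist[i][j], dist[i][k] + dist[k][j]). The final matrix gives, for each (i, j), the minimum total weight of any directed path from i to j (possibly empty when i = j).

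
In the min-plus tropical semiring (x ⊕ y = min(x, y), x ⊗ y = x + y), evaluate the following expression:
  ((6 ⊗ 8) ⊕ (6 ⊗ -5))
((6 ⊗ 8) ⊕ (6 ⊗ -5)) = 1

Expand innermost to outermost. Recall ⊕ takes the minimum of its arguments and ⊗ takes their sum. Working out the expression ((6 ⊗ 8) ⊕ (6 ⊗ -5)) gives 1.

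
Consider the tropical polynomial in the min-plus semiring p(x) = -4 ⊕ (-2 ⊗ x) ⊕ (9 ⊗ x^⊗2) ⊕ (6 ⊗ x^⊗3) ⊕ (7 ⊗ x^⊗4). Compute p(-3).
p(-3) = -5

A tropical monomial a ⊗ x^⊗i evaluates to a + i · x. Evaluating each term at x = -3:
  Term 0 contributes -4 + 0 · -3 = -4
  Term 1 contributes -2 + 1 · -3 = -5
  Term 2 contributes 9 + 2 · -3 = 3
  Term 3 contributes 6 + 3 · -3 = -3
  Term 4 contributes 7 + 4 · -3 = -5
p(-3) = ⊕ of these = min[-4, -5, 3, -3, -5] = -5.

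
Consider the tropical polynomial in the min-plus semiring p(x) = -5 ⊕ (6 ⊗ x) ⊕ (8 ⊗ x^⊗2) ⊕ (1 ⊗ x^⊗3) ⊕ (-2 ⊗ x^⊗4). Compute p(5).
p(5) = -5

A tropical monomial a ⊗ x^⊗i evaluates to a + i · x. Evaluating each term at x = 5:
  Term 0 contributes -5 + 0 · 5 = -5
  Term 1 contributes 6 + 1 · 5 = 11
  Term 2 contributes 8 + 2 · 5 = 18
  Term 3 contributes 1 + 3 · 5 = 16
  Term 4 contributes -2 + 4 · 5 = 18
p(5) = ⊕ of these = min[-5, 11, 18, 16, 18] = -5.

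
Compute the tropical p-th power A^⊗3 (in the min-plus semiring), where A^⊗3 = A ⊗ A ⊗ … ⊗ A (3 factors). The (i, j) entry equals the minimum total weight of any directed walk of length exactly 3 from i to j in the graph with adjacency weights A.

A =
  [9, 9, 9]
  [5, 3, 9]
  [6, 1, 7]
A^⊗3 =
  [15, 13, 19]
  [11, 9, 15]
  [9, 7, 13]

Each entry (A^⊗3)_ij equals the minimum over all length-3 walks i = v_0 → v_1 → … → v_3 = j of Σ_t A[v_t][v_{t+1}]. For example, for (i, j) = (0, 2) we minimise over 9 possible intermediate vertex sequences; the minimum is 19, attained along the walk 0 → 2 → 1 → 2.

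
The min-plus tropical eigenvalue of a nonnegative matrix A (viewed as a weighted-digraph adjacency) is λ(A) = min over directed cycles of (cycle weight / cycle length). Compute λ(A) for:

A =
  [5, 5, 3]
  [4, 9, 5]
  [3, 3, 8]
λ(A) = 3

Enumerate directed cycles and compute their means (weight / length). Sample:
  cycle 0 → 0: weight = 5, length = 1, mean = 5/1 ≈ 5.000
  cycle 1 → 1: weight = 9, length = 1, mean = 9/1 ≈ 9.000
  cycle 2 → 2: weight = 8, length = 1, mean = 8/1 ≈ 8.000
  cycle 0 → 1 → 0: weight = 9, length = 2, mean = 9/2 ≈ 4.500
  cycle 0 → 2 → 0: weight = 6, length = 2, mean = 6/2 ≈ 3.000
  cycle 1 → 0 → 1: weight = 9, length = 2, mean = 9/2 ≈ 4.500
Minimum mean = 3.000, attained e.g. along the cycle 0 → 2 → 0 with weight 6 and length 2. So λ(A) = 6/2 = 3.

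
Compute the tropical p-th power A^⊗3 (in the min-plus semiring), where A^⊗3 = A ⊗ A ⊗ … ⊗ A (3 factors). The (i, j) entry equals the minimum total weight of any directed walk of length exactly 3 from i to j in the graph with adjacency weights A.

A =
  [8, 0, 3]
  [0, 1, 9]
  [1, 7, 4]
A^⊗3 =
  [1, 0, 3]
  [0, 1, 4]
  [1, 2, 8]

Each entry (A^⊗3)_ij equals the minimum over all length-3 walks i = v_0 → v_1 → … → v_3 = j of Σ_t A[v_t][v_{t+1}]. For example, for (i, j) = (0, 2) we minimise over 9 possible intermediate vertex sequences; the minimum is 3, attained along the walk 0 → 1 → 0 → 2.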